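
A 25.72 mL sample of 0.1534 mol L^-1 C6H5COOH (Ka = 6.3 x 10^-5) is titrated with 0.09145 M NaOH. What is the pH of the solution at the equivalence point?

n(C6H5COOH) = 0.1534 x 0.02572 = 0.003945 mol; V(NaOH) at equivalence = 0.003945/0.09145 = 0.04314 L.
At equivalence all the acid is converted to C6H5COO-; total volume = 0.02572 + 0.04314 = 0.06886 L, so [C6H5COO-] = 0.003945/0.06886 = 0.05729 M.
Kb = Kw/Ka = 1.0e-14 / 6.3 x 10^-5 = 1.59e-10.
[OH^-] = sqrt(Kb x [C6H5COO-]) = sqrt(1.59e-10 x 0.05729) = 3.02e-6 M.
pOH = 5.52, so pH = 14.00 - 5.52 = 8.48.

8.48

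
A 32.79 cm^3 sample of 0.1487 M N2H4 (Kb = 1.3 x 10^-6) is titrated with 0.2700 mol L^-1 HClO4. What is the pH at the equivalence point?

4.57

n(N2H4) = 0.1487 x 0.03279 = 0.004876 mol; V(HClO4) at equivalence = 0.004876/0.2700 = 0.01806 L.
At equivalence the base is fully converted to N2H5+; total volume = 0.05085 L, so [N2H5+] = 0.004876/0.05085 = 0.09589 M.
Ka(N2H5+) = Kw/Kb = 1.0e-14 / 1.3 x 10^-6 = 7.69e-9.
[H^+] = sqrt(Ka x [N2H5+]) = sqrt(7.69e-9 x 0.09589) = 2.72e-5 M.
pH = -log(2.72e-5) = 4.57.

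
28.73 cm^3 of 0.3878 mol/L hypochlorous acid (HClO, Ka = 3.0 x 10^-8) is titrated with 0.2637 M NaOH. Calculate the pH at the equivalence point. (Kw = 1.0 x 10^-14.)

10.36

n(HClO) = 0.3878 x 0.02873 = 0.01114 mol; V(NaOH) at equivalence = 0.01114/0.2637 = 0.04225 L.
At equivalence all the acid is converted to ClO-; total volume = 0.02873 + 0.04225 = 0.07098 L, so [ClO-] = 0.01114/0.07098 = 0.1570 M.
Kb = Kw/Ka = 1.0e-14 / 3.0 x 10^-8 = 3.33e-7.
[OH^-] = sqrt(Kb x [ClO-]) = sqrt(3.33e-7 x 0.1570) = 0.000229 M.
pOH = 3.64, so pH = 14.00 - 3.64 = 10.36.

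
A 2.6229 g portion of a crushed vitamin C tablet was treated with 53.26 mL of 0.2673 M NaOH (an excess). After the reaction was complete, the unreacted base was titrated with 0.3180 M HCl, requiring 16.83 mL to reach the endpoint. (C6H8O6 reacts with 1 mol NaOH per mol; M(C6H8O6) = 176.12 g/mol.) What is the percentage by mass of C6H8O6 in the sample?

59.7%

Total n(NaOH) added = 0.2673 x 0.05326 = 0.01424 mol.
n(HCl) used = 0.3180 x 0.01683 = 0.005352 mol, which equals the excess n(NaOH).
So n(NaOH) consumed by the sample = 0.01424 - 0.005352 = 0.008884 mol.
n(C6H8O6) = 0.008884 / 1 = 0.008884 mol.
mass C6H8O6 = 0.008884 x 176.12 = 1.565 g, so %C6H8O6 = 1.565/2.6229 x 100 = 59.7%.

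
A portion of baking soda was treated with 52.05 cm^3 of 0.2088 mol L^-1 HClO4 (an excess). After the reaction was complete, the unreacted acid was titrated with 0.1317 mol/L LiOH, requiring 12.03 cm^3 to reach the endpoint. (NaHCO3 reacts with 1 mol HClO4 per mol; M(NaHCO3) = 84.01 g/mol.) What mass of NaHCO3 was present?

0.780 g

Total n(HClO4) added = 0.2088 x 0.05205 = 0.01087 mol.
n(LiOH) used = 0.1317 x 0.01203 = 0.001584 mol, which equals the excess n(HClO4).
So n(HClO4) consumed by the sample = 0.01087 - 0.001584 = 0.009284 mol.
n(NaHCO3) = 0.009284 / 1 = 0.009284 mol.
mass = 0.009284 mol x 84.01 g/mol = 0.780 g.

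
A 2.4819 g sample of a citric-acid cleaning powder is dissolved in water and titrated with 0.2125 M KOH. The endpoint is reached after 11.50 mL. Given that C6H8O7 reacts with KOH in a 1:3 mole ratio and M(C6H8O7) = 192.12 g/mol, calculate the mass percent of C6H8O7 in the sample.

n(KOH) = 0.2125 x 0.01150 = 0.002444 mol.
n(C6H8O7) = 0.002444 / 3 = 0.0008146 mol.
mass of C6H8O7 = 0.0008146 x 192.12 = 0.1565 g.
% purity = 0.1565 / 2.4819 x 100 = 6.31%.

6.31%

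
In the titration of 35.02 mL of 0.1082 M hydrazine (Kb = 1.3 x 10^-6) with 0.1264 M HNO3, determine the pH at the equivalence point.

n(N2H4) = 0.1082 x 0.03502 = 0.003789 mol; V(HNO3) at equivalence = 0.003789/0.1264 = 0.02998 L.
At equivalence the base is fully converted to N2H5+; total volume = 0.06500 L, so [N2H5+] = 0.003789/0.06500 = 0.05830 M.
Ka(N2H5+) = Kw/Kb = 1.0e-14 / 1.3 x 10^-6 = 7.69e-9.
[H^+] = sqrt(Ka x [N2H5+]) = sqrt(7.69e-9 x 0.05830) = 2.12e-5 M.
pH = -log(2.12e-5) = 4.67.

4.67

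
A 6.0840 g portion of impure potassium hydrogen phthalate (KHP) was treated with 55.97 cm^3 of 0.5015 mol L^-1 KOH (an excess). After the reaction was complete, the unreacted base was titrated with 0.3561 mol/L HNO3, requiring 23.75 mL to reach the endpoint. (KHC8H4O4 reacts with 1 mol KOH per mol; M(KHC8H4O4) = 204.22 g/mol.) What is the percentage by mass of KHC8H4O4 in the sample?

Total n(KOH) added = 0.5015 x 0.05597 = 0.02807 mol.
n(HNO3) used = 0.3561 x 0.02375 = 0.008457 mol, which equals the excess n(KOH).
So n(KOH) consumed by the sample = 0.02807 - 0.008457 = 0.01961 mol.
n(KHC8H4O4) = 0.01961 / 1 = 0.01961 mol.
mass KHC8H4O4 = 0.01961 x 204.22 = 4.005 g, so %KHC8H4O4 = 4.005/6.0840 x 100 = 65.8%.

65.8%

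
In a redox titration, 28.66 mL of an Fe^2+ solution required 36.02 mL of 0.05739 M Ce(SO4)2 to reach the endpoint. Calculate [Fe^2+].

0.0721 M

n(Ce(SO4)2) = 0.05739 x 0.03602 = 0.002067 mol.
From the balanced equation, 1 mol Ce(SO4)2 reacts with 1 mol Fe^2+, so n(Fe^2+) = 0.002067 x 1/1 = 0.002067 mol.
[Fe^2+] = 0.002067 / 0.02866 L = 0.0721 M.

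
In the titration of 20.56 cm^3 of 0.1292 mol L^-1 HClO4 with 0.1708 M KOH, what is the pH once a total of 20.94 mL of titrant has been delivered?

12.35

n(acid) = 0.1292 x 0.02056 = 0.002656 mol; n(KOH) added = 0.1708 x 0.02094 = 0.003577 mol.
Base is in excess by 0.003577 - 0.002656 = 0.0009202 mol in a total volume of 0.04150 L.
[OH^-] = 0.0009202/0.04150 = 0.02217 M, so pOH = 1.65 and pH = 14.00 - 1.65 = 12.35.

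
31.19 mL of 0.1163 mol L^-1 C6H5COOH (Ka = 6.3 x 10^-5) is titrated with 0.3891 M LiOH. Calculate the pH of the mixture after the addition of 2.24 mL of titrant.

Initial n(C6H5COOH) = 0.1163 x 0.03119 = 0.003627 mol.
n(LiOH) added = 0.3891 x 0.002240 = 0.0008716 mol, converting that many moles of C6H5COOH to C6H5COO-.
Remaining n(C6H5COOH) = 0.002756 mol; n(C6H5COO-) = 0.0008716 mol.
By Henderson-Hasselbalch, pH = pKa + log([A^-]/[HA]) = 4.20 + log(0.0008716/0.002756) = 4.20 + (-0.50) = 3.70.

3.70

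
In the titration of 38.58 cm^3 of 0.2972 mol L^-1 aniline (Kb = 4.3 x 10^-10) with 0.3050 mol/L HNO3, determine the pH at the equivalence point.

2.73

n(C6H5NH2) = 0.2972 x 0.03858 = 0.01147 mol; V(HNO3) at equivalence = 0.01147/0.3050 = 0.03759 L.
At equivalence the base is fully converted to C6H5NH3+; total volume = 0.07617 L, so [C6H5NH3+] = 0.01147/0.07617 = 0.1505 M.
Ka(C6H5NH3+) = Kw/Kb = 1.0e-14 / 4.3 x 10^-10 = 2.33e-5.
[H^+] = sqrt(Ka x [C6H5NH3+]) = sqrt(2.33e-5 x 0.1505) = 0.00187 M.
pH = -log(0.00187) = 2.73.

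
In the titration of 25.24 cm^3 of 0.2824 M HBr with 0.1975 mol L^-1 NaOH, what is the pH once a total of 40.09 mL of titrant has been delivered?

12.08

n(acid) = 0.2824 x 0.02524 = 0.007128 mol; n(NaOH) added = 0.1975 x 0.04009 = 0.007918 mol.
Base is in excess by 0.007918 - 0.007128 = 0.0007900 mol in a total volume of 0.06533 L.
[OH^-] = 0.0007900/0.06533 = 0.01209 M, so pOH = 1.92 and pH = 14.00 - 1.92 = 12.08.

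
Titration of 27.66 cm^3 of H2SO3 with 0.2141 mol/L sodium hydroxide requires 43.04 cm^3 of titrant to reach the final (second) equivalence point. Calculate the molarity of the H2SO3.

n(NaOH) = 0.2141 x 0.04304 = 0.009215 mol.
At the final (second) equivalence point, 2 mol OH^- react per mol H2SO3, so n(H2SO3) = 0.009215 / 2 = 0.004607 mol.
[H2SO3] = 0.004607 / 0.02766 L = 0.167 M.

0.167 M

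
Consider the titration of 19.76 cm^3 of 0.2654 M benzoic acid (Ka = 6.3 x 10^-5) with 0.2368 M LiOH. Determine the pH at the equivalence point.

8.65

n(C6H5COOH) = 0.2654 x 0.01976 = 0.005244 mol; V(LiOH) at equivalence = 0.005244/0.2368 = 0.02215 L.
At equivalence all the acid is converted to C6H5COO-; total volume = 0.01976 + 0.02215 = 0.04191 L, so [C6H5COO-] = 0.005244/0.04191 = 0.1251 M.
Kb = Kw/Ka = 1.0e-14 / 6.3 x 10^-5 = 1.59e-10.
[OH^-] = sqrt(Kb x [C6H5COO-]) = sqrt(1.59e-10 x 0.1251) = 4.46e-6 M.
pOH = 5.35, so pH = 14.00 - 5.35 = 8.65.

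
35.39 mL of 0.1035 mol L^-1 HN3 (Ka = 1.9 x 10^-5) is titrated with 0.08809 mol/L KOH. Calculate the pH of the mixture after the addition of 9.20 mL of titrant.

Initial n(HN3) = 0.1035 x 0.03539 = 0.003663 mol.
n(KOH) added = 0.08809 x 0.009200 = 0.0008104 mol, converting that many moles of HN3 to N3-.
Remaining n(HN3) = 0.002852 mol; n(N3-) = 0.0008104 mol.
By Henderson-Hasselbalch, pH = pKa + log([A^-]/[HA]) = 4.72 + log(0.0008104/0.002852) = 4.72 + (-0.55) = 4.17.

4.17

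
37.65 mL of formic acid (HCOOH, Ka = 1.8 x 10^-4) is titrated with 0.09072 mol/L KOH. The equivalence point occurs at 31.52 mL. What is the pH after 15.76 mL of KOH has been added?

15.76 mL is exactly half the equivalence volume (31.52/2), i.e. the half-equivalence point.
There, n(HA) = n(A^-), so pH = pKa = -log(1.8 x 10^-4) = 3.74.

3.74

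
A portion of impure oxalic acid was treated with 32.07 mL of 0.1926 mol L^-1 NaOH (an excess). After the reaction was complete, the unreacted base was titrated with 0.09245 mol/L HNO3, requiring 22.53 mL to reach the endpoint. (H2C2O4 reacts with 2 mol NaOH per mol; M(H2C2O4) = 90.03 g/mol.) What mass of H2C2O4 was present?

0.184 g

Total n(NaOH) added = 0.1926 x 0.03207 = 0.006177 mol.
n(HNO3) used = 0.09245 x 0.02253 = 0.002083 mol, which equals the excess n(NaOH).
So n(NaOH) consumed by the sample = 0.006177 - 0.002083 = 0.004094 mol.
n(H2C2O4) = 0.004094 / 2 = 0.002047 mol.
mass = 0.002047 mol x 90.03 g/mol = 0.184 g.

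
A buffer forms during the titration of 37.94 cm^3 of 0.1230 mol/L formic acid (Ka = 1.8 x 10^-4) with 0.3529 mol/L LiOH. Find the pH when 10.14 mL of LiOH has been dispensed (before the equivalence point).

4.26

Initial n(HCOOH) = 0.1230 x 0.03794 = 0.004667 mol.
n(LiOH) added = 0.3529 x 0.01014 = 0.003578 mol, converting that many moles of HCOOH to HCOO-.
Remaining n(HCOOH) = 0.001088 mol; n(HCOO-) = 0.003578 mol.
By Henderson-Hasselbalch, pH = pKa + log([A^-]/[HA]) = 3.74 + log(0.003578/0.001088) = 3.74 + (+0.52) = 4.26.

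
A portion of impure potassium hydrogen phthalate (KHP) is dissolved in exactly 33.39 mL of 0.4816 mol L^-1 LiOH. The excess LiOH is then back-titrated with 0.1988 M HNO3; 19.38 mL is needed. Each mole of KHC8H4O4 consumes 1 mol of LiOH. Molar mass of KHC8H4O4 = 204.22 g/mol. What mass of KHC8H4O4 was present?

Total n(LiOH) added = 0.4816 x 0.03339 = 0.01608 mol.
n(HNO3) used = 0.1988 x 0.01938 = 0.003853 mol, which equals the excess n(LiOH).
So n(LiOH) consumed by the sample = 0.01608 - 0.003853 = 0.01223 mol.
n(KHC8H4O4) = 0.01223 / 1 = 0.01223 mol.
mass = 0.01223 mol x 204.22 g/mol = 2.50 g.

2.50 g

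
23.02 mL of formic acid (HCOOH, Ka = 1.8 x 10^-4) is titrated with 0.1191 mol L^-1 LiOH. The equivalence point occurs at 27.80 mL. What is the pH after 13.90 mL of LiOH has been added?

3.74

13.90 mL is exactly half the equivalence volume (27.80/2), i.e. the half-equivalence point.
There, n(HA) = n(A^-), so pH = pKa = -log(1.8 x 10^-4) = 3.74.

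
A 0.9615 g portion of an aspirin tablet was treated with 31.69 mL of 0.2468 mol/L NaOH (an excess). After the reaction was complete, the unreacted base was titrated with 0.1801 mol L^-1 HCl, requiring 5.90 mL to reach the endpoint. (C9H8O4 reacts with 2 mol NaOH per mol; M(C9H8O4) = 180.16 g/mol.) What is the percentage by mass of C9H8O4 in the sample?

63.3%

Total n(NaOH) added = 0.2468 x 0.03169 = 0.007821 mol.
n(HCl) used = 0.1801 x 0.005900 = 0.001063 mol, which equals the excess n(NaOH).
So n(NaOH) consumed by the sample = 0.007821 - 0.001063 = 0.006759 mol.
n(C9H8O4) = 0.006759 / 2 = 0.003379 mol.
mass C9H8O4 = 0.003379 x 180.16 = 0.6088 g, so %C9H8O4 = 0.6088/0.9615 x 100 = 63.3%.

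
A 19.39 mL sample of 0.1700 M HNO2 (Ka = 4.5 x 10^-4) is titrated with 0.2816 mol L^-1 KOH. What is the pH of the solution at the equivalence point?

n(HNO2) = 0.1700 x 0.01939 = 0.003296 mol; V(KOH) at equivalence = 0.003296/0.2816 = 0.01171 L.
At equivalence all the acid is converted to NO2-; total volume = 0.01939 + 0.01171 = 0.03110 L, so [NO2-] = 0.003296/0.03110 = 0.1060 M.
Kb = Kw/Ka = 1.0e-14 / 4.5 x 10^-4 = 2.22e-11.
[OH^-] = sqrt(Kb x [NO2-]) = sqrt(2.22e-11 x 0.1060) = 1.53e-6 M.
pOH = 5.81, so pH = 14.00 - 5.81 = 8.19.

8.19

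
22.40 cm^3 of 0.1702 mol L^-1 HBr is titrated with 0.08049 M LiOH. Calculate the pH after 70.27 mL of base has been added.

12.30

n(acid) = 0.1702 x 0.02240 = 0.003812 mol; n(LiOH) added = 0.08049 x 0.07027 = 0.005656 mol.
Base is in excess by 0.005656 - 0.003812 = 0.001844 mol in a total volume of 0.09267 L.
[OH^-] = 0.001844/0.09267 = 0.01989 M, so pOH = 1.70 and pH = 14.00 - 1.70 = 12.30.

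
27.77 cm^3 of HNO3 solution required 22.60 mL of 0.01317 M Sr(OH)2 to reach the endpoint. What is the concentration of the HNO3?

0.0214 M

n(Sr(OH)2) delivered = 0.01317 x 0.02260 = 0.0002976 mol.
The reaction is 2 HNO3 + 1 Sr(OH)2, so n(HNO3) = 0.0002976 x 2/1 = 0.0005953 mol.
[HNO3] = 0.0005953 mol / 0.02777 L = 0.0214 M.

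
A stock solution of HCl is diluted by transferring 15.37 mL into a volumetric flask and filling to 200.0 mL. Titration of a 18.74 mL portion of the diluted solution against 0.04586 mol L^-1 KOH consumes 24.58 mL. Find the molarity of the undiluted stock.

n(KOH) = 0.04586 x 0.02458 = 0.001127 mol.
n(HCl) in the aliquot = 0.001127 mol.
[diluted HCl] = 0.001127 / 0.01874 = 0.06015 M.
Dilution factor = 200.0/15.37 = 13.01, so [stock] = 0.06015 x 13.01 = 0.783 M.

0.783 M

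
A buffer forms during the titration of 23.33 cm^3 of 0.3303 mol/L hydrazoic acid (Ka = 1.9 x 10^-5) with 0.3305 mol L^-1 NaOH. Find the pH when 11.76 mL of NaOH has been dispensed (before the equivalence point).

4.73

Initial n(HN3) = 0.3303 x 0.02333 = 0.007706 mol.
n(NaOH) added = 0.3305 x 0.01176 = 0.003887 mol, converting that many moles of HN3 to N3-.
Remaining n(HN3) = 0.003819 mol; n(N3-) = 0.003887 mol.
By Henderson-Hasselbalch, pH = pKa + log([A^-]/[HA]) = 4.72 + log(0.003887/0.003819) = 4.72 + (+0.01) = 4.73.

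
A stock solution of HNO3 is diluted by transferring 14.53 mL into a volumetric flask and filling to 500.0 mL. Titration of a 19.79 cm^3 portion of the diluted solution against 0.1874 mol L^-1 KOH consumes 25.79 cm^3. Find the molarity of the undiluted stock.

n(KOH) = 0.1874 x 0.02579 = 0.004833 mol.
n(HNO3) in the aliquot = 0.004833 mol.
[diluted HNO3] = 0.004833 / 0.01979 = 0.2442 M.
Dilution factor = 500.0/14.53 = 34.41, so [stock] = 0.2442 x 34.41 = 8.40 M.

8.40 M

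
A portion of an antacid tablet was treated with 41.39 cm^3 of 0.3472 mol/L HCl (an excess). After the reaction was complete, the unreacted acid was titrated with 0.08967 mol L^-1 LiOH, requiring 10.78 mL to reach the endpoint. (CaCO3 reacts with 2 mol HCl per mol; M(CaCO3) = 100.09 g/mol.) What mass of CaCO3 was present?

0.671 g

Total n(HCl) added = 0.3472 x 0.04139 = 0.01437 mol.
n(LiOH) used = 0.08967 x 0.01078 = 0.0009666 mol, which equals the excess n(HCl).
So n(HCl) consumed by the sample = 0.01437 - 0.0009666 = 0.01340 mol.
n(CaCO3) = 0.01340 / 2 = 0.006702 mol.
mass = 0.006702 mol x 100.09 g/mol = 0.671 g.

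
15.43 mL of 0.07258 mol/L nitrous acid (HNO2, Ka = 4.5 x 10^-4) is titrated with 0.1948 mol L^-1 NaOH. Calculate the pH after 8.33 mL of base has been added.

12.33

n(acid) = 0.07258 x 0.01543 = 0.001120 mol; n(NaOH) added = 0.1948 x 0.008330 = 0.001623 mol.
Base is in excess by 0.001623 - 0.001120 = 0.0005028 mol in a total volume of 0.02376 L.
[OH^-] = 0.0005028/0.02376 = 0.02116 M, so pOH = 1.67 and pH = 14.00 - 1.67 = 12.33.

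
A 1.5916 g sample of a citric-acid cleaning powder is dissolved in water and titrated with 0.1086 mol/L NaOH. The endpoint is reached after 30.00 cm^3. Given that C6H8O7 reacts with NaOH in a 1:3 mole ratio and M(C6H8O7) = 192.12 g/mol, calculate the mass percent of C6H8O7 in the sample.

13.1%

n(NaOH) = 0.1086 x 0.03000 = 0.003258 mol.
n(C6H8O7) = 0.003258 / 3 = 0.001086 mol.
mass of C6H8O7 = 0.001086 x 192.12 = 0.2086 g.
% purity = 0.2086 / 1.5916 x 100 = 13.1%.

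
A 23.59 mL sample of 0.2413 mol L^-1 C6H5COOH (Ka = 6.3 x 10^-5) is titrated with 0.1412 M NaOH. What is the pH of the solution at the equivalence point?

n(C6H5COOH) = 0.2413 x 0.02359 = 0.005692 mol; V(NaOH) at equivalence = 0.005692/0.1412 = 0.04031 L.
At equivalence all the acid is converted to C6H5COO-; total volume = 0.02359 + 0.04031 = 0.06390 L, so [C6H5COO-] = 0.005692/0.06390 = 0.08908 M.
Kb = Kw/Ka = 1.0e-14 / 6.3 x 10^-5 = 1.59e-10.
[OH^-] = sqrt(Kb x [C6H5COO-]) = sqrt(1.59e-10 x 0.08908) = 3.76e-6 M.
pOH = 5.42, so pH = 14.00 - 5.42 = 8.58.

8.58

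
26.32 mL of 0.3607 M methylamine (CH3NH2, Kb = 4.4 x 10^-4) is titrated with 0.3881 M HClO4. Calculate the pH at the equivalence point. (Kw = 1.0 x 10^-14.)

n(CH3NH2) = 0.3607 x 0.02632 = 0.009494 mol; V(HClO4) at equivalence = 0.009494/0.3881 = 0.02446 L.
At equivalence the base is fully converted to CH3NH3+; total volume = 0.05078 L, so [CH3NH3+] = 0.009494/0.05078 = 0.1869 M.
Ka(CH3NH3+) = Kw/Kb = 1.0e-14 / 4.4 x 10^-4 = 2.27e-11.
[H^+] = sqrt(Ka x [CH3NH3+]) = sqrt(2.27e-11 x 0.1869) = 2.06e-6 M.
pH = -log(2.06e-6) = 5.69.

5.69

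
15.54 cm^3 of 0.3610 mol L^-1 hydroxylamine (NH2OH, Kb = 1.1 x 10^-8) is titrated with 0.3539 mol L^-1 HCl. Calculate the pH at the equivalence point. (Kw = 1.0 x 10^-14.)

3.39

n(NH2OH) = 0.3610 x 0.01554 = 0.005610 mol; V(HCl) at equivalence = 0.005610/0.3539 = 0.01585 L.
At equivalence the base is fully converted to NH3OH+; total volume = 0.03139 L, so [NH3OH+] = 0.005610/0.03139 = 0.1787 M.
Ka(NH3OH+) = Kw/Kb = 1.0e-14 / 1.1 x 10^-8 = 9.09e-7.
[H^+] = sqrt(Ka x [NH3OH+]) = sqrt(9.09e-7 x 0.1787) = 0.000403 M.
pH = -log(0.000403) = 3.39.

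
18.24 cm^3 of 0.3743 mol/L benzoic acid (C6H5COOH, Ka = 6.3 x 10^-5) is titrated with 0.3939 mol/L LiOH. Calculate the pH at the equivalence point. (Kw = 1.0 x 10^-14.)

8.74

n(C6H5COOH) = 0.3743 x 0.01824 = 0.006827 mol; V(LiOH) at equivalence = 0.006827/0.3939 = 0.01733 L.
At equivalence all the acid is converted to C6H5COO-; total volume = 0.01824 + 0.01733 = 0.03557 L, so [C6H5COO-] = 0.006827/0.03557 = 0.1919 M.
Kb = Kw/Ka = 1.0e-14 / 6.3 x 10^-5 = 1.59e-10.
[OH^-] = sqrt(Kb x [C6H5COO-]) = sqrt(1.59e-10 x 0.1919) = 5.52e-6 M.
pOH = 5.26, so pH = 14.00 - 5.26 = 8.74.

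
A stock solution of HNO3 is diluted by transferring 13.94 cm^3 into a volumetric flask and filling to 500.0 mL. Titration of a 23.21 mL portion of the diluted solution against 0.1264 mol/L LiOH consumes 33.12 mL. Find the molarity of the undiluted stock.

n(LiOH) = 0.1264 x 0.03312 = 0.004186 mol.
n(HNO3) in the aliquot = 0.004186 mol.
[diluted HNO3] = 0.004186 / 0.02321 = 0.1804 M.
Dilution factor = 500.0/13.94 = 35.87, so [stock] = 0.1804 x 35.87 = 6.47 M.

6.47 M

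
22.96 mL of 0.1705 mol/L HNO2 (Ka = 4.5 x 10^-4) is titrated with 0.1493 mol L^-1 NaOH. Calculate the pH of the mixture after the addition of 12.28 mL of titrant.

Initial n(HNO2) = 0.1705 x 0.02296 = 0.003915 mol.
n(NaOH) added = 0.1493 x 0.01228 = 0.001833 mol, converting that many moles of HNO2 to NO2-.
Remaining n(HNO2) = 0.002081 mol; n(NO2-) = 0.001833 mol.
By Henderson-Hasselbalch, pH = pKa + log([A^-]/[HA]) = 3.35 + log(0.001833/0.002081) = 3.35 + (-0.06) = 3.29.

3.29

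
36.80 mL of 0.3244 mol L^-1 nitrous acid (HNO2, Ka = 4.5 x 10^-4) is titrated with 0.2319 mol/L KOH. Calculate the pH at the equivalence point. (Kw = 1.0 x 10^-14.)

n(HNO2) = 0.3244 x 0.03680 = 0.01194 mol; V(KOH) at equivalence = 0.01194/0.2319 = 0.05148 L.
At equivalence all the acid is converted to NO2-; total volume = 0.03680 + 0.05148 = 0.08828 L, so [NO2-] = 0.01194/0.08828 = 0.1352 M.
Kb = Kw/Ka = 1.0e-14 / 4.5 x 10^-4 = 2.22e-11.
[OH^-] = sqrt(Kb x [NO2-]) = sqrt(2.22e-11 x 0.1352) = 1.73e-6 M.
pOH = 5.76, so pH = 14.00 - 5.76 = 8.24.

8.24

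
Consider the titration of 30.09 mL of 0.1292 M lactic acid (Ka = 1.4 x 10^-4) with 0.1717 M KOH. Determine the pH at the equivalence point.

8.36

n(HC3H5O3) = 0.1292 x 0.03009 = 0.003888 mol; V(KOH) at equivalence = 0.003888/0.1717 = 0.02264 L.
At equivalence all the acid is converted to C3H5O3-; total volume = 0.03009 + 0.02264 = 0.05273 L, so [C3H5O3-] = 0.003888/0.05273 = 0.07372 M.
Kb = Kw/Ka = 1.0e-14 / 1.4 x 10^-4 = 7.14e-11.
[OH^-] = sqrt(Kb x [C3H5O3-]) = sqrt(7.14e-11 x 0.07372) = 2.29e-6 M.
pOH = 5.64, so pH = 14.00 - 5.64 = 8.36.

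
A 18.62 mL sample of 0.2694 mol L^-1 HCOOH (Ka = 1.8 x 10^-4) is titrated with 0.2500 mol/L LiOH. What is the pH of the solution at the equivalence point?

8.43

n(HCOOH) = 0.2694 x 0.01862 = 0.005016 mol; V(LiOH) at equivalence = 0.005016/0.2500 = 0.02006 L.
At equivalence all the acid is converted to HCOO-; total volume = 0.01862 + 0.02006 = 0.03868 L, so [HCOO-] = 0.005016/0.03868 = 0.1297 M.
Kb = Kw/Ka = 1.0e-14 / 1.8 x 10^-4 = 5.56e-11.
[OH^-] = sqrt(Kb x [HCOO-]) = sqrt(5.56e-11 x 0.1297) = 2.68e-6 M.
pOH = 5.57, so pH = 14.00 - 5.57 = 8.43.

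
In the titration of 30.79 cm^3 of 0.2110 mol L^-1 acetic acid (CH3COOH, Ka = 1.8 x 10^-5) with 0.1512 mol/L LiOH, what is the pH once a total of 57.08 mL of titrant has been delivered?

n(acid) = 0.2110 x 0.03079 = 0.006497 mol; n(LiOH) added = 0.1512 x 0.05708 = 0.008630 mol.
Base is in excess by 0.008630 - 0.006497 = 0.002134 mol in a total volume of 0.08787 L.
[OH^-] = 0.002134/0.08787 = 0.02428 M, so pOH = 1.61 and pH = 14.00 - 1.61 = 12.39.

12.39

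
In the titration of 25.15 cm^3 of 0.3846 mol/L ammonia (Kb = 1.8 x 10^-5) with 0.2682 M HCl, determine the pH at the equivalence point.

n(NH3) = 0.3846 x 0.02515 = 0.009673 mol; V(HCl) at equivalence = 0.009673/0.2682 = 0.03607 L.
At equivalence the base is fully converted to NH4+; total volume = 0.06122 L, so [NH4+] = 0.009673/0.06122 = 0.1580 M.
Ka(NH4+) = Kw/Kb = 1.0e-14 / 1.8 x 10^-5 = 5.56e-10.
[H^+] = sqrt(Ka x [NH4+]) = sqrt(5.56e-10 x 0.1580) = 9.37e-6 M.
pH = -log(9.37e-6) = 5.03.

5.03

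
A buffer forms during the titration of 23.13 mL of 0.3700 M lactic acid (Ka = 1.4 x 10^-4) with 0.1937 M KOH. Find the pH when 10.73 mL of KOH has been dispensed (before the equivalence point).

3.36

Initial n(HC3H5O3) = 0.3700 x 0.02313 = 0.008558 mol.
n(KOH) added = 0.1937 x 0.01073 = 0.002078 mol, converting that many moles of HC3H5O3 to C3H5O3-.
Remaining n(HC3H5O3) = 0.006480 mol; n(C3H5O3-) = 0.002078 mol.
By Henderson-Hasselbalch, pH = pKa + log([A^-]/[HA]) = 3.85 + log(0.002078/0.006480) = 3.85 + (-0.49) = 3.36.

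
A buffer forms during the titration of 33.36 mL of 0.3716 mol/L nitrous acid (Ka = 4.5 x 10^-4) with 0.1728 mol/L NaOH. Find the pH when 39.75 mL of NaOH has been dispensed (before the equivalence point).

3.44

Initial n(HNO2) = 0.3716 x 0.03336 = 0.01240 mol.
n(NaOH) added = 0.1728 x 0.03975 = 0.006869 mol, converting that many moles of HNO2 to NO2-.
Remaining n(HNO2) = 0.005528 mol; n(NO2-) = 0.006869 mol.
By Henderson-Hasselbalch, pH = pKa + log([A^-]/[HA]) = 3.35 + log(0.006869/0.005528) = 3.35 + (+0.09) = 3.44.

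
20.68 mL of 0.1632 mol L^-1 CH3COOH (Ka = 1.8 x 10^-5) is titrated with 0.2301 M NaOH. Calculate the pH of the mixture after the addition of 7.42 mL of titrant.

4.75

Initial n(CH3COOH) = 0.1632 x 0.02068 = 0.003375 mol.
n(NaOH) added = 0.2301 x 0.007420 = 0.001707 mol, converting that many moles of CH3COOH to CH3COO-.
Remaining n(CH3COOH) = 0.001668 mol; n(CH3COO-) = 0.001707 mol.
By Henderson-Hasselbalch, pH = pKa + log([A^-]/[HA]) = 4.74 + log(0.001707/0.001668) = 4.74 + (+0.01) = 4.75.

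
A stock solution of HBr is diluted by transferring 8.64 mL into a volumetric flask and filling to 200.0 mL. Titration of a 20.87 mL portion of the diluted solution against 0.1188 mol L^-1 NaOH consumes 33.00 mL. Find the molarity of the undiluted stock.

4.35 M

n(NaOH) = 0.1188 x 0.03300 = 0.003920 mol.
n(HBr) in the aliquot = 0.003920 mol.
[diluted HBr] = 0.003920 / 0.02087 = 0.1878 M.
Dilution factor = 200.0/8.640 = 23.15, so [stock] = 0.1878 x 23.15 = 4.35 M.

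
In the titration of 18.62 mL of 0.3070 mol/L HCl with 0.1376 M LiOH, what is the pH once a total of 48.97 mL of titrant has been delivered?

n(acid) = 0.3070 x 0.01862 = 0.005716 mol; n(LiOH) added = 0.1376 x 0.04897 = 0.006738 mol.
Base is in excess by 0.006738 - 0.005716 = 0.001022 mol in a total volume of 0.06759 L.
[OH^-] = 0.001022/0.06759 = 0.01512 M, so pOH = 1.82 and pH = 14.00 - 1.82 = 12.18.

12.18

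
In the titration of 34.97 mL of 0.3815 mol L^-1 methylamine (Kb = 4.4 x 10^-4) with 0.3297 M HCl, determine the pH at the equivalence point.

n(CH3NH2) = 0.3815 x 0.03497 = 0.01334 mol; V(HCl) at equivalence = 0.01334/0.3297 = 0.04046 L.
At equivalence the base is fully converted to CH3NH3+; total volume = 0.07543 L, so [CH3NH3+] = 0.01334/0.07543 = 0.1769 M.
Ka(CH3NH3+) = Kw/Kb = 1.0e-14 / 4.4 x 10^-4 = 2.27e-11.
[H^+] = sqrt(Ka x [CH3NH3+]) = sqrt(2.27e-11 x 0.1769) = 2.00e-6 M.
pH = -log(2.00e-6) = 5.70.

5.70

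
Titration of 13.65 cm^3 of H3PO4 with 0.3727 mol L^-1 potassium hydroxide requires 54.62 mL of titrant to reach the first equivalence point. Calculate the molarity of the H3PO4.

1.49 M

n(KOH) = 0.3727 x 0.05462 = 0.02036 mol.
At the first equivalence point, 1 mol OH^- react per mol H3PO4, so n(H3PO4) = 0.02036 / 1 = 0.02036 mol.
[H3PO4] = 0.02036 / 0.01365 L = 1.49 M.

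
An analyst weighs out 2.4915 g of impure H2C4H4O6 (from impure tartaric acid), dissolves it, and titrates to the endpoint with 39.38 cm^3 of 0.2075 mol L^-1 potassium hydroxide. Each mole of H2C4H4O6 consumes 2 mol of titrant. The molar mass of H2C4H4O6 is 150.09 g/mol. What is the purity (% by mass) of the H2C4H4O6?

n(KOH) = 0.2075 x 0.03938 = 0.008171 mol.
n(H2C4H4O6) = 0.008171 / 2 = 0.004086 mol.
mass of H2C4H4O6 = 0.004086 x 150.09 = 0.6132 g.
% purity = 0.6132 / 2.4915 x 100 = 24.6%.

24.6%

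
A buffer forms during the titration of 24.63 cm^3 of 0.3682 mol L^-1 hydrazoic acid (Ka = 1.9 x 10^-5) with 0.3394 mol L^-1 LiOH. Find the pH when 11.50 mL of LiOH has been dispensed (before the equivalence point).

4.60

Initial n(HN3) = 0.3682 x 0.02463 = 0.009069 mol.
n(LiOH) added = 0.3394 x 0.01150 = 0.003903 mol, converting that many moles of HN3 to N3-.
Remaining n(HN3) = 0.005166 mol; n(N3-) = 0.003903 mol.
By Henderson-Hasselbalch, pH = pKa + log([A^-]/[HA]) = 4.72 + log(0.003903/0.005166) = 4.72 + (-0.12) = 4.60.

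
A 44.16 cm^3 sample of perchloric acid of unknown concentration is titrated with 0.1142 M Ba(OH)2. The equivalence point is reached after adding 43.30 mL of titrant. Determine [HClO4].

n(Ba(OH)2) delivered = 0.1142 x 0.04330 = 0.004945 mol.
The reaction is 2 HClO4 + 1 Ba(OH)2, so n(HClO4) = 0.004945 x 2/1 = 0.009890 mol.
[HClO4] = 0.009890 mol / 0.04416 L = 0.224 M.

0.224 M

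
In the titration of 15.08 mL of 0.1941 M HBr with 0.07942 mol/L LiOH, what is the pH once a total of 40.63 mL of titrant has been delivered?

n(acid) = 0.1941 x 0.01508 = 0.002927 mol; n(LiOH) added = 0.07942 x 0.04063 = 0.003227 mol.
Base is in excess by 0.003227 - 0.002927 = 0.0002998 mol in a total volume of 0.05571 L.
[OH^-] = 0.0002998/0.05571 = 0.005382 M, so pOH = 2.27 and pH = 14.00 - 2.27 = 11.73.

11.73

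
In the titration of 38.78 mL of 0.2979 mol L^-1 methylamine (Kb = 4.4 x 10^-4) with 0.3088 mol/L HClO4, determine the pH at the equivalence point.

n(CH3NH2) = 0.2979 x 0.03878 = 0.01155 mol; V(HClO4) at equivalence = 0.01155/0.3088 = 0.03741 L.
At equivalence the base is fully converted to CH3NH3+; total volume = 0.07619 L, so [CH3NH3+] = 0.01155/0.07619 = 0.1516 M.
Ka(CH3NH3+) = Kw/Kb = 1.0e-14 / 4.4 x 10^-4 = 2.27e-11.
[H^+] = sqrt(Ka x [CH3NH3+]) = sqrt(2.27e-11 x 0.1516) = 1.86e-6 M.
pH = -log(1.86e-6) = 5.73.

5.73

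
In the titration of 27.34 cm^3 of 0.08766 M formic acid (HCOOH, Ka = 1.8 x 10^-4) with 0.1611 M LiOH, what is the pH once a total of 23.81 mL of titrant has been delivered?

12.45

n(acid) = 0.08766 x 0.02734 = 0.002397 mol; n(LiOH) added = 0.1611 x 0.02381 = 0.003836 mol.
Base is in excess by 0.003836 - 0.002397 = 0.001439 mol in a total volume of 0.05115 L.
[OH^-] = 0.001439/0.05115 = 0.02814 M, so pOH = 1.55 and pH = 14.00 - 1.55 = 12.45.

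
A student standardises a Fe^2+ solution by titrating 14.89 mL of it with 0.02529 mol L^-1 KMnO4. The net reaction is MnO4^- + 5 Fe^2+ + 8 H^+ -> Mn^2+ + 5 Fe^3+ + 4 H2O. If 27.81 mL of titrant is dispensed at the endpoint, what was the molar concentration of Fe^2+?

0.236 M

n(KMnO4) = 0.02529 x 0.02781 = 0.0007033 mol.
From the balanced equation, 1 mol KMnO4 reacts with 5 mol Fe^2+, so n(Fe^2+) = 0.0007033 x 5/1 = 0.003517 mol.
[Fe^2+] = 0.003517 / 0.01489 L = 0.236 M.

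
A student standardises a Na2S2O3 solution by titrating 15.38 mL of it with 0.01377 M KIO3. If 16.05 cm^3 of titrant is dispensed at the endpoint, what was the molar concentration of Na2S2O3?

0.0862 M

n(KIO3) = 0.01377 x 0.01605 = 0.0002210 mol.
From the balanced equation, 1 mol KIO3 reacts with 6 mol Na2S2O3, so n(Na2S2O3) = 0.0002210 x 6/1 = 0.001326 mol.
[Na2S2O3] = 0.001326 / 0.01538 L = 0.0862 M.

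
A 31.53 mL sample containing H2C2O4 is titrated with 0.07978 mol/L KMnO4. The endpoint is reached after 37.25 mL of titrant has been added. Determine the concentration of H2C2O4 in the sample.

0.236 M

n(KMnO4) = 0.07978 x 0.03725 = 0.002972 mol.
From the balanced equation, 2 mol KMnO4 reacts with 5 mol H2C2O4, so n(H2C2O4) = 0.002972 x 5/2 = 0.007430 mol.
[H2C2O4] = 0.007430 / 0.03153 L = 0.236 M.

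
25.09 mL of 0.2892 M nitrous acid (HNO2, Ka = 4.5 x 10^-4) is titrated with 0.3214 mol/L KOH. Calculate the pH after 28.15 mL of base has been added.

n(acid) = 0.2892 x 0.02509 = 0.007256 mol; n(KOH) added = 0.3214 x 0.02815 = 0.009047 mol.
Base is in excess by 0.009047 - 0.007256 = 0.001791 mol in a total volume of 0.05324 L.
[OH^-] = 0.001791/0.05324 = 0.03365 M, so pOH = 1.47 and pH = 14.00 - 1.47 = 12.53.

12.53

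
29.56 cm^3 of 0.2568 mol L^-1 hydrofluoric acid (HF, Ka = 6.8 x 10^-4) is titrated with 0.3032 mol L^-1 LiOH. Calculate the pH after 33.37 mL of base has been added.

12.60

n(acid) = 0.2568 x 0.02956 = 0.007591 mol; n(LiOH) added = 0.3032 x 0.03337 = 0.01012 mol.
Base is in excess by 0.01012 - 0.007591 = 0.002527 mol in a total volume of 0.06293 L.
[OH^-] = 0.002527/0.06293 = 0.04015 M, so pOH = 1.40 and pH = 14.00 - 1.40 = 12.60.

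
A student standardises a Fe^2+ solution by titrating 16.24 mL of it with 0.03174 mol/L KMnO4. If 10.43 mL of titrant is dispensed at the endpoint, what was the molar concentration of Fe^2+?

0.102 M

n(KMnO4) = 0.03174 x 0.01043 = 0.0003310 mol.
From the balanced equation, 1 mol KMnO4 reacts with 5 mol Fe^2+, so n(Fe^2+) = 0.0003310 x 5/1 = 0.001655 mol.
[Fe^2+] = 0.001655 / 0.01624 L = 0.102 M.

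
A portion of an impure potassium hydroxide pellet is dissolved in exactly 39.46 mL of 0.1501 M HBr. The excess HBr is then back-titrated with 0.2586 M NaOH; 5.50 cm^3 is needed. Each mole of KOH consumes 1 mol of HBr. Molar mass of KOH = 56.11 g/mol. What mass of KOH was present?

0.253 g

Total n(HBr) added = 0.1501 x 0.03946 = 0.005923 mol.
n(NaOH) used = 0.2586 x 0.005500 = 0.001422 mol, which equals the excess n(HBr).
So n(HBr) consumed by the sample = 0.005923 - 0.001422 = 0.004501 mol.
n(KOH) = 0.004501 / 1 = 0.004501 mol.
mass = 0.004501 mol x 56.11 g/mol = 0.253 g.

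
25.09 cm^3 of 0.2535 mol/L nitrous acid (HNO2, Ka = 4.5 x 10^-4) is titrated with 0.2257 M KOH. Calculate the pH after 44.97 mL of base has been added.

12.73

n(acid) = 0.2535 x 0.02509 = 0.006360 mol; n(KOH) added = 0.2257 x 0.04497 = 0.01015 mol.
Base is in excess by 0.01015 - 0.006360 = 0.003789 mol in a total volume of 0.07006 L.
[OH^-] = 0.003789/0.07006 = 0.05409 M, so pOH = 1.27 and pH = 14.00 - 1.27 = 12.73.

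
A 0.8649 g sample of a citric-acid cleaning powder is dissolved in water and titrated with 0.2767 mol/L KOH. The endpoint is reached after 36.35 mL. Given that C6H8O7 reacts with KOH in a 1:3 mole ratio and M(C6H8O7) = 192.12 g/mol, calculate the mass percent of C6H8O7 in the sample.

n(KOH) = 0.2767 x 0.03635 = 0.01006 mol.
n(C6H8O7) = 0.01006 / 3 = 0.003353 mol.
mass of C6H8O7 = 0.003353 x 192.12 = 0.6441 g.
% purity = 0.6441 / 0.8649 x 100 = 74.5%.

74.5%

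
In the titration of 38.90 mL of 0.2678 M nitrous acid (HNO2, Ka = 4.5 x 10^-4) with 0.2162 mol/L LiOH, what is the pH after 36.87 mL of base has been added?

Initial n(HNO2) = 0.2678 x 0.03890 = 0.01042 mol.
n(LiOH) added = 0.2162 x 0.03687 = 0.007971 mol, converting that many moles of HNO2 to NO2-.
Remaining n(HNO2) = 0.002446 mol; n(NO2-) = 0.007971 mol.
By Henderson-Hasselbalch, pH = pKa + log([A^-]/[HA]) = 3.35 + log(0.007971/0.002446) = 3.35 + (+0.51) = 3.86.

3.86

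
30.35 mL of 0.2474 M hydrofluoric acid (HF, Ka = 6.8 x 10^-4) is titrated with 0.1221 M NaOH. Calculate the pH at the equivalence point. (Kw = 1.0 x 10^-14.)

8.04

n(HF) = 0.2474 x 0.03035 = 0.007509 mol; V(NaOH) at equivalence = 0.007509/0.1221 = 0.06150 L.
At equivalence all the acid is converted to F-; total volume = 0.03035 + 0.06150 = 0.09185 L, so [F-] = 0.007509/0.09185 = 0.08175 M.
Kb = Kw/Ka = 1.0e-14 / 6.8 x 10^-4 = 1.47e-11.
[OH^-] = sqrt(Kb x [F-]) = sqrt(1.47e-11 x 0.08175) = 1.10e-6 M.
pOH = 5.96, so pH = 14.00 - 5.96 = 8.04.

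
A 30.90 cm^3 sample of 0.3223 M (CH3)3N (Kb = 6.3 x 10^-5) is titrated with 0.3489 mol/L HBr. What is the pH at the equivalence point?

5.29

n((CH3)3N) = 0.3223 x 0.03090 = 0.009959 mol; V(HBr) at equivalence = 0.009959/0.3489 = 0.02854 L.
At equivalence the base is fully converted to (CH3)3NH+; total volume = 0.05944 L, so [(CH3)3NH+] = 0.009959/0.05944 = 0.1675 M.
Ka((CH3)3NH+) = Kw/Kb = 1.0e-14 / 6.3 x 10^-5 = 1.59e-10.
[H^+] = sqrt(Ka x [(CH3)3NH+]) = sqrt(1.59e-10 x 0.1675) = 5.16e-6 M.
pH = -log(5.16e-6) = 5.29.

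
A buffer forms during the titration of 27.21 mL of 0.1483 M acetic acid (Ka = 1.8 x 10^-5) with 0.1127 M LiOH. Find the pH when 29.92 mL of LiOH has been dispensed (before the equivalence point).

Initial n(CH3COOH) = 0.1483 x 0.02721 = 0.004035 mol.
n(LiOH) added = 0.1127 x 0.02992 = 0.003372 mol, converting that many moles of CH3COOH to CH3COO-.
Remaining n(CH3COOH) = 0.0006633 mol; n(CH3COO-) = 0.003372 mol.
By Henderson-Hasselbalch, pH = pKa + log([A^-]/[HA]) = 4.74 + log(0.003372/0.0006633) = 4.74 + (+0.71) = 5.45.

5.45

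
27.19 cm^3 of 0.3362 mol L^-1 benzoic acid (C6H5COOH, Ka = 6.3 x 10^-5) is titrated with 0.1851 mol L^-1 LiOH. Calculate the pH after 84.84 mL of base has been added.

n(acid) = 0.3362 x 0.02719 = 0.009141 mol; n(LiOH) added = 0.1851 x 0.08484 = 0.01570 mol.
Base is in excess by 0.01570 - 0.009141 = 0.006563 mol in a total volume of 0.1120 L.
[OH^-] = 0.006563/0.1120 = 0.05858 M, so pOH = 1.23 and pH = 14.00 - 1.23 = 12.77.

12.77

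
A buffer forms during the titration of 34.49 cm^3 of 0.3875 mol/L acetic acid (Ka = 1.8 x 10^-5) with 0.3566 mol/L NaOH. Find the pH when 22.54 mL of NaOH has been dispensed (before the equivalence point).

Initial n(CH3COOH) = 0.3875 x 0.03449 = 0.01336 mol.
n(NaOH) added = 0.3566 x 0.02254 = 0.008038 mol, converting that many moles of CH3COOH to CH3COO-.
Remaining n(CH3COOH) = 0.005327 mol; n(CH3COO-) = 0.008038 mol.
By Henderson-Hasselbalch, pH = pKa + log([A^-]/[HA]) = 4.74 + log(0.008038/0.005327) = 4.74 + (+0.18) = 4.92.

4.92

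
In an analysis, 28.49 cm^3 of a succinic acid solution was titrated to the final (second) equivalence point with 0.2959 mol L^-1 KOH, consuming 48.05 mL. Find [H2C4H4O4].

n(KOH) = 0.2959 x 0.04805 = 0.01422 mol.
At the final (second) equivalence point, 2 mol OH^- react per mol H2C4H4O4, so n(H2C4H4O4) = 0.01422 / 2 = 0.007109 mol.
[H2C4H4O4] = 0.007109 / 0.02849 L = 0.250 M.

0.250 M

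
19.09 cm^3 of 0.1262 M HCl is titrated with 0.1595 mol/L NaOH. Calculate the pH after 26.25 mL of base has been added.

12.59

n(acid) = 0.1262 x 0.01909 = 0.002409 mol; n(NaOH) added = 0.1595 x 0.02625 = 0.004187 mol.
Base is in excess by 0.004187 - 0.002409 = 0.001778 mol in a total volume of 0.04534 L.
[OH^-] = 0.001778/0.04534 = 0.03921 M, so pOH = 1.41 and pH = 14.00 - 1.41 = 12.59.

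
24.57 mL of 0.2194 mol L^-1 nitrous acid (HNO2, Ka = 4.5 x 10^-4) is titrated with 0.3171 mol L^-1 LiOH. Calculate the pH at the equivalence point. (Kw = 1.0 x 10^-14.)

8.23

n(HNO2) = 0.2194 x 0.02457 = 0.005391 mol; V(LiOH) at equivalence = 0.005391/0.3171 = 0.01700 L.
At equivalence all the acid is converted to NO2-; total volume = 0.02457 + 0.01700 = 0.04157 L, so [NO2-] = 0.005391/0.04157 = 0.1297 M.
Kb = Kw/Ka = 1.0e-14 / 4.5 x 10^-4 = 2.22e-11.
[OH^-] = sqrt(Kb x [NO2-]) = sqrt(2.22e-11 x 0.1297) = 1.70e-6 M.
pOH = 5.77, so pH = 14.00 - 5.77 = 8.23.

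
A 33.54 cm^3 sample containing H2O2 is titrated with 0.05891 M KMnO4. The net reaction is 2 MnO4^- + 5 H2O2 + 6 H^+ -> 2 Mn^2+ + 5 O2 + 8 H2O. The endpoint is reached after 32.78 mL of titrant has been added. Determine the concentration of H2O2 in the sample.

n(KMnO4) = 0.05891 x 0.03278 = 0.001931 mol.
From the balanced equation, 2 mol KMnO4 reacts with 5 mol H2O2, so n(H2O2) = 0.001931 x 5/2 = 0.004828 mol.
[H2O2] = 0.004828 / 0.03354 L = 0.144 M.

0.144 M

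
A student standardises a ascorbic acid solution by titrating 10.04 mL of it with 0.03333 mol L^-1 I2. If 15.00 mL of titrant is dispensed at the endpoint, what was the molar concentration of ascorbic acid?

n(I2) = 0.03333 x 0.01500 = 0.0004999 mol.
From the balanced equation, 1 mol I2 reacts with 1 mol ascorbic acid, so n(ascorbic acid) = 0.0004999 x 1/1 = 0.0004999 mol.
[ascorbic acid] = 0.0004999 / 0.01004 L = 0.0498 M.

0.0498 M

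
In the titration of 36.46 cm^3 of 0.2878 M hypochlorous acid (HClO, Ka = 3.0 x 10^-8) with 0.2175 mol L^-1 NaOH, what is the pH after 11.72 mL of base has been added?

7.03

Initial n(HClO) = 0.2878 x 0.03646 = 0.01049 mol.
n(NaOH) added = 0.2175 x 0.01172 = 0.002549 mol, converting that many moles of HClO to ClO-.
Remaining n(HClO) = 0.007944 mol; n(ClO-) = 0.002549 mol.
By Henderson-Hasselbalch, pH = pKa + log([A^-]/[HA]) = 7.52 + log(0.002549/0.007944) = 7.52 + (-0.49) = 7.03.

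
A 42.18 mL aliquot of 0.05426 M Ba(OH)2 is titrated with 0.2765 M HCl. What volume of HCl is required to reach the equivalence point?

n(Ba(OH)2) = 0.05426 mol/L x 0.04218 L = 0.002289 mol.
The neutralisation is 1 Ba(OH)2 : 2 HCl, so n(HCl) = 0.002289 x 2/1 = 0.004577 mol.
V(HCl) = 0.004577 / 0.2765 = 0.01655 L = 16.6 mL.

16.6 mL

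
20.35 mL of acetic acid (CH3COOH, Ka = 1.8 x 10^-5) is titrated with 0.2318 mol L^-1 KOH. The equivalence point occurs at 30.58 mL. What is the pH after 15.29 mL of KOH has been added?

4.74

15.29 mL is exactly half the equivalence volume (30.58/2), i.e. the half-equivalence point.
There, n(HA) = n(A^-), so pH = pKa = -log(1.8 x 10^-5) = 4.74.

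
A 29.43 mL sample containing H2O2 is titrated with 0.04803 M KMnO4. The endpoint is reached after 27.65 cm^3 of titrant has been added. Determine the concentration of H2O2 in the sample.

n(KMnO4) = 0.04803 x 0.02765 = 0.001328 mol.
From the balanced equation, 2 mol KMnO4 reacts with 5 mol H2O2, so n(H2O2) = 0.001328 x 5/2 = 0.003320 mol.
[H2O2] = 0.003320 / 0.02943 L = 0.113 M.

0.113 M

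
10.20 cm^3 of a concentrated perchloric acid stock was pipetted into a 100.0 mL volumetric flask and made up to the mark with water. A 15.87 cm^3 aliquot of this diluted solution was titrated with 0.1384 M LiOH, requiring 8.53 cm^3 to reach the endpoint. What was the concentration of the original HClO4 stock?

0.729 M

n(LiOH) = 0.1384 x 0.008530 = 0.001181 mol.
n(HClO4) in the aliquot = 0.001181 mol.
[diluted HClO4] = 0.001181 / 0.01587 = 0.07439 M.
Dilution factor = 100.0/10.20 = 9.804, so [stock] = 0.07439 x 9.804 = 0.729 M.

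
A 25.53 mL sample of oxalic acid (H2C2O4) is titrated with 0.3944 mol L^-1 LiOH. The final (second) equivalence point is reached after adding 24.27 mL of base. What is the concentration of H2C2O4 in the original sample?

n(LiOH) = 0.3944 x 0.02427 = 0.009572 mol.
At the final (second) equivalence point, 2 mol OH^- react per mol H2C2O4, so n(H2C2O4) = 0.009572 / 2 = 0.004786 mol.
[H2C2O4] = 0.004786 / 0.02553 L = 0.187 M.

0.187 M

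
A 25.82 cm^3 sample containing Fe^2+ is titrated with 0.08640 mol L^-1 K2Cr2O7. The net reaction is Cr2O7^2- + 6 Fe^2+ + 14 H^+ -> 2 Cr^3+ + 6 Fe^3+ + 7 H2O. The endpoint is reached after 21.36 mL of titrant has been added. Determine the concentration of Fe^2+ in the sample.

0.429 M

n(K2Cr2O7) = 0.08640 x 0.02136 = 0.001846 mol.
From the balanced equation, 1 mol K2Cr2O7 reacts with 6 mol Fe^2+, so n(Fe^2+) = 0.001846 x 6/1 = 0.01107 mol.
[Fe^2+] = 0.01107 / 0.02582 L = 0.429 M.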